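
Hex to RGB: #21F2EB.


21 → 33 (R)
F2 → 242 (G)
EB → 235 (B)
= RGB(33, 242, 235)


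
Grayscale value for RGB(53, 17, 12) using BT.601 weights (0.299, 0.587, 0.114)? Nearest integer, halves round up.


Gray = 0.299×R + 0.587×G + 0.114×B
Gray = 0.299×53 + 0.587×17 + 0.114×12
Gray = 15.847 + 9.979 + 1.368
Gray = 27.194 → round half up → 27
Gray = 27


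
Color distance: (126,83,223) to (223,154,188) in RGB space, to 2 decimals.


d = √[(R₁-R₂)² + (G₁-G₂)² + (B₁-B₂)²]
d = √[(126-223)² + (83-154)² + (223-188)²]
d = √[9409 + 5041 + 1225]
d = √15675
d ≈ 125.20


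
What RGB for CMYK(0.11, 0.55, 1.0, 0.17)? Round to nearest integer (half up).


R = 255 × (1-C) × (1-K) = 255 × 0.89 × 0.83 = 188.3685 → 188
G = 255 × (1-M) × (1-K) = 255 × 0.45 × 0.83 = 95.2425 → 95
B = 255 × (1-Y) × (1-K) = 255 × 0.00 × 0.83 = 0
= RGB(188, 95, 0)


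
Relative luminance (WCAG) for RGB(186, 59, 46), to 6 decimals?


Linearize each channel (sRGB transfer function): c = v/255; c_lin = c/12.92 if c ≤ 0.04045, else ((c+0.055)/1.055)^2.4
  R: 186/255 ≈ 0.729412 > 0.04045 → ((0.729412+0.055)/1.055)^2.4 ≈ 0.491021
  G: 59/255 ≈ 0.231373 > 0.04045 → ((0.231373+0.055)/1.055)^2.4 ≈ 0.043735
  B: 46/255 ≈ 0.180392 > 0.04045 → ((0.180392+0.055)/1.055)^2.4 ≈ 0.027321
R_lin = 0.491021, G_lin = 0.043735, B_lin = 0.027321
L = 0.2126×R + 0.7152×G + 0.0722×B
L = 0.2126×0.491021 + 0.7152×0.043735 + 0.0722×0.027321
L ≈ 0.137643


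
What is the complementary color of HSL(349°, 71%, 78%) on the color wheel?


Complement = opposite side of color wheel = hue + 180°
H' = (349 + 180) mod 360 = 169°
S and L unchanged.
= HSL(169°, 71%, 78%)


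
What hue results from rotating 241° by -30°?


New hue = (H + rotation) mod 360
New hue = (241 -30) mod 360
= 211 mod 360
= 211°


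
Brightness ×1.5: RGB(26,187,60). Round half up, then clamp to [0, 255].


Multiply each channel by 1.5, round half up, clamp to [0, 255]
R: 26×1.5 = 39
G: 187×1.5 = 280.5 → round → 281 → clamp → 255
B: 60×1.5 = 90
= RGB(39, 255, 90)


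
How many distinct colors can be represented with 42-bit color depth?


Colors = 2^bits = 2^42
= 4,398,046,511,104 colors


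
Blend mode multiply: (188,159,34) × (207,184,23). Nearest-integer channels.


Multiply: C = A×B/255, rounded to nearest integer
R: 188×207/255 = 38916/255 ≈ 152.612 → 153
G: 159×184/255 = 29256/255 ≈ 114.729 → 115
B: 34×23/255 = 782/255 ≈ 3.067 → 3
= RGB(153, 115, 3)


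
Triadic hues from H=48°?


Triadic: equally spaced at 120° intervals
H1 = 48°
H2 = (48 + 120) mod 360 = 168°
H3 = (48 + 240) mod 360 = 288°
Triadic = 48°, 168°, 288°


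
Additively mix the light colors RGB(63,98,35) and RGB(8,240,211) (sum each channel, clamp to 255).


Additive: each channel = min(255, C₁+C₂)
R: 63+8 = 71 → 71
G: 98+240 = 338 → 255
B: 35+211 = 246 → 246
= RGB(71, 255, 246)


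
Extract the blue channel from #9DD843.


Color: #9DD843
R = 9D = 157
G = D8 = 216
B = 43 = 67
Blue = 67


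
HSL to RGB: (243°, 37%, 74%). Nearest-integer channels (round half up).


H=243°, S=0.37, L=0.74
C = (1-|2L-1|)×S = (1-|0.48|)×0.37 = 0.1924
H' = H/60 = 243/60 ≈ 4.0500; X = C×(1-|H' mod 2 - 1|) = 0.00962
m = L - C/2 = 0.74 - 0.0962 = 0.6438
Sector ⌊H'⌋ = 4 → (R',G',B') = (0.00962, 0.0, 0.1924)
RGB = ((R'+m)×255, (G'+m)×255, (B'+m)×255) = (166.6221, 164.169, 213.231)
Round half up → RGB(167, 164, 213)


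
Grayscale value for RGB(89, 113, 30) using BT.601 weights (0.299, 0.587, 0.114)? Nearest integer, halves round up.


Gray = 0.299×R + 0.587×G + 0.114×B
Gray = 0.299×89 + 0.587×113 + 0.114×30
Gray = 26.611 + 66.331 + 3.420
Gray = 96.362 → round half up → 96
Gray = 96


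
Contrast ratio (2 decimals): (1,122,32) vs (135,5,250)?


Linearize each sRGB channel c=v/255: c/12.92 if c ≤ 0.04045 else ((c+0.055)/1.055)^2.4
L = 0.2126×R_lin + 0.7152×G_lin + 0.0722×B_lin
Color 1 (1,122,32):
  R=1: 1/255≈0.0039 ≤ 0.04045 → 0.0039/12.92 ≈ 0.00030
  G=122: 122/255≈0.4784 > 0.04045 → ((0.4784+0.055)/1.055)^2.4 ≈ 0.19462
  B=32: 32/255≈0.1255 > 0.04045 → ((0.1255+0.055)/1.055)^2.4 ≈ 0.01444
  L1 = 0.2126×0.00030 + 0.7152×0.19462 + 0.0722×0.01444 ≈ 0.14030
Color 2 (135,5,250):
  R=135: 135/255≈0.5294 > 0.04045 → ((0.5294+0.055)/1.055)^2.4 ≈ 0.24228
  G=5: 5/255≈0.0196 ≤ 0.04045 → 0.0196/12.92 ≈ 0.00152
  B=250: 250/255≈0.9804 > 0.04045 → ((0.9804+0.055)/1.055)^2.4 ≈ 0.95597
  L2 = 0.2126×0.24228 + 0.7152×0.00152 + 0.0722×0.95597 ≈ 0.12162
Lighter = 0.14030, Darker = 0.12162
Ratio = (L_lighter + 0.05) / (L_darker + 0.05)
Ratio = (0.14030 + 0.05) / (0.12162 + 0.05) = 0.19030 / 0.17162 ≈ 1.1089
Ratio ≈ 1.11:1


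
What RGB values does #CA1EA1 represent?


CA → 202 (R)
1E → 30 (G)
A1 → 161 (B)
= RGB(202, 30, 161)


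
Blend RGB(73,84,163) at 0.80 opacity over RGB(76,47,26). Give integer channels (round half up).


C = α×F + (1-α)×B, with 1-α = 0.20
R: 0.80×73 + 0.20×76 = 58.40 + 15.20 = 73.60 → 74
G: 0.80×84 + 0.20×47 = 67.20 + 9.40 = 76.60 → 77
B: 0.80×163 + 0.20×26 = 130.40 + 5.20 = 135.60 → 136
= RGB(74, 77, 136)


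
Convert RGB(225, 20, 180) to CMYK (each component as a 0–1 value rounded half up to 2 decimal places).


R'=225/255≈0.8824, G'=20/255≈0.0784, B'=180/255≈0.7059
K = 1 - max(R',G',B') = 1 - 225/255 = 30/255 = 0.11764… → 0.12
(1-R'-K)/(1-K) simplifies to (max-R)/max with max = 225:
C = (225-225)/225 = 0/225 = 0 → 0.00
M = (225-20)/225 = 205/225 = 0.91111… → 0.91
Y = (225-180)/225 = 45/225 = 0.2 → 0.20
= CMYK(0.00, 0.91, 0.20, 0.12)


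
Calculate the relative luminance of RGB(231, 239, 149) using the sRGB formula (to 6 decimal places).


Linearize each channel (sRGB transfer function): c = v/255; c_lin = c/12.92 if c ≤ 0.04045, else ((c+0.055)/1.055)^2.4
  R: 231/255 ≈ 0.905882 > 0.04045 → ((0.905882+0.055)/1.055)^2.4 ≈ 0.799103
  G: 239/255 ≈ 0.937255 > 0.04045 → ((0.937255+0.055)/1.055)^2.4 ≈ 0.863157
  B: 149/255 ≈ 0.584314 > 0.04045 → ((0.584314+0.055)/1.055)^2.4 ≈ 0.300544
R_lin = 0.799103, G_lin = 0.863157, B_lin = 0.300544
L = 0.2126×R + 0.7152×G + 0.0722×B
L = 0.2126×0.799103 + 0.7152×0.863157 + 0.0722×0.300544
L ≈ 0.808919


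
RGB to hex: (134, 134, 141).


R = 134 → 86 (hex)
G = 134 → 86 (hex)
B = 141 → 8D (hex)
Hex = #86868D


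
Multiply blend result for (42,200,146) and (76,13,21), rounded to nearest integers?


Multiply: C = A×B/255, rounded to nearest integer
R: 42×76/255 = 3192/255 ≈ 12.518 → 13
G: 200×13/255 = 2600/255 ≈ 10.196 → 10
B: 146×21/255 = 3066/255 ≈ 12.024 → 12
= RGB(13, 10, 12)


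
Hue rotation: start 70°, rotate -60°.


New hue = (H + rotation) mod 360
New hue = (70 -60) mod 360
= 10 mod 360
= 10°


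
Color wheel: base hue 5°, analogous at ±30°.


Base hue: 5°
Left analog: (5 - 30) mod 360 = 335°
Right analog: (5 + 30) mod 360 = 35°
Analogous hues = 335° and 35°


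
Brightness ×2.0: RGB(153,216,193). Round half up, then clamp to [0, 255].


Multiply each channel by 2.0, round half up, clamp to [0, 255]
R: 153×2.0 = 306 → clamp → 255
G: 216×2.0 = 432 → clamp → 255
B: 193×2.0 = 386 → clamp → 255
= RGB(255, 255, 255)


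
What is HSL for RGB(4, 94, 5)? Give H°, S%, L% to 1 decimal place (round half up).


Normalize: R'=4/255≈0.0157, G'=94/255≈0.3686, B'=5/255≈0.0196
Max=94/255, Min=4/255, Δ=Max-Min=90/255
L = (Max+Min)/2 = (94+4)/510 = 98/510 = 0.19215… → L = 19.2%
L ≤ 0.5 → S = Δ/(Max+Min) = 90/(94+4) = 90/98 = 0.91836… → S = 91.8%
(the 1/255 factors cancel in S and H, so raw channel differences can be used)
Max is G' → H = 60 × ((B-R)/Δ + 2) = 60 × ((5-4)/90 + 2)
  1/90 + 2 = 0.0111… + 2 = 2.0111…
  H = 60 × 2.0111… = 120.666…° → H = 120.7°
= HSL(120.7°, 91.8%, 19.2%)


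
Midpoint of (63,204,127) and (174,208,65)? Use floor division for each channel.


Midpoint: each channel = ⌊(C₁+C₂)/2⌋
R: ⌊(63+174)/2⌋ = 118
G: ⌊(204+208)/2⌋ = 206
B: ⌊(127+65)/2⌋ = 96
= RGB(118, 206, 96)


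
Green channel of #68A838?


Color: #68A838
R = 68 = 104
G = A8 = 168
B = 38 = 56
Green = 168


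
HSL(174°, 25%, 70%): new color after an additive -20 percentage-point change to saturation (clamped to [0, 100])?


Original S = 25%
Adjustment = -20 percentage points
New S = 25 + (-20) = 5
Clamp to [0, 100] → 5
= HSL(174°, 5%, 70%)


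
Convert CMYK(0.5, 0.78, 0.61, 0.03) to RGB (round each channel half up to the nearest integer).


R = 255 × (1-C) × (1-K) = 255 × 0.50 × 0.97 = 123.675 → 124
G = 255 × (1-M) × (1-K) = 255 × 0.22 × 0.97 = 54.417 → 54
B = 255 × (1-Y) × (1-K) = 255 × 0.39 × 0.97 = 96.4665 → 96
= RGB(124, 54, 96)


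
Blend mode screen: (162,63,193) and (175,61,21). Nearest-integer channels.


Screen: C = 255 - (255-A)×(255-B)/255, rounded to nearest integer
R: 255 - (255-162)×(255-175)/255 = 255 - 7440/255 ≈ 255 - 29.176 = 225.824 → 226
G: 255 - (255-63)×(255-61)/255 = 255 - 37248/255 ≈ 255 - 146.071 = 108.929 → 109
B: 255 - (255-193)×(255-21)/255 = 255 - 14508/255 ≈ 255 - 56.894 = 198.106 → 198
= RGB(226, 109, 198)


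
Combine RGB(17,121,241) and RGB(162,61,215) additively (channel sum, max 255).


Additive: each channel = min(255, C₁+C₂)
R: 17+162 = 179 → 179
G: 121+61 = 182 → 182
B: 241+215 = 456 → 255
= RGB(179, 182, 255)


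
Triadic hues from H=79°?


Triadic: equally spaced at 120° intervals
H1 = 79°
H2 = (79 + 120) mod 360 = 199°
H3 = (79 + 240) mod 360 = 319°
Triadic = 79°, 199°, 319°


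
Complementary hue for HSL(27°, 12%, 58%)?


Complement = opposite side of color wheel = hue + 180°
H' = (27 + 180) mod 360 = 207°
S and L unchanged.
= HSL(207°, 12%, 58%)


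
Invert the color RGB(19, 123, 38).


Invert: (255-R, 255-G, 255-B)
R: 255-19 = 236
G: 255-123 = 132
B: 255-38 = 217
= RGB(236, 132, 217)


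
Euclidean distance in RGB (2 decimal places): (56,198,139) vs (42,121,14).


d = √[(R₁-R₂)² + (G₁-G₂)² + (B₁-B₂)²]
d = √[(56-42)² + (198-121)² + (139-14)²]
d = √[196 + 5929 + 15625]
d = √21750
d ≈ 147.48


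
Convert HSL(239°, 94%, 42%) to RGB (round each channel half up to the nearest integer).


H=239°, S=0.94, L=0.42
C = (1-|2L-1|)×S = (1-|-0.16|)×0.94 = 0.7896
H' = H/60 = 239/60 ≈ 3.9833; X = C×(1-|H' mod 2 - 1|) = 0.01316
m = L - C/2 = 0.42 - 0.3948 = 0.0252
Sector ⌊H'⌋ = 3 → (R',G',B') = (0.0, 0.01316, 0.7896)
RGB = ((R'+m)×255, (G'+m)×255, (B'+m)×255) = (6.426, 9.7818, 207.774)
Round half up → RGB(6, 10, 208)


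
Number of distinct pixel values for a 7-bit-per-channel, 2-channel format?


Total bits = 7 bits/channel × 2 channels = 14 bits
Distinct pixel values = 2^14
= 16,384 pixel values


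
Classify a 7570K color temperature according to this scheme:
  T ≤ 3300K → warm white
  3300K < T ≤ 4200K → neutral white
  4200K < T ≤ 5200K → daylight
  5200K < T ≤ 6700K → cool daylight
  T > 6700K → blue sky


Temperature: 7570K
7570K > 6700K → blue sky
Classification: blue sky


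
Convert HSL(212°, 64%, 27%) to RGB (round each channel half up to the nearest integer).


H=212°, S=0.64, L=0.27
C = (1-|2L-1|)×S = (1-|-0.46|)×0.64 = 0.3456
H' = H/60 = 212/60 ≈ 3.5333; X = C×(1-|H' mod 2 - 1|) = 0.16128
m = L - C/2 = 0.27 - 0.1728 = 0.0972
Sector ⌊H'⌋ = 3 → (R',G',B') = (0.0, 0.16128, 0.3456)
RGB = ((R'+m)×255, (G'+m)×255, (B'+m)×255) = (24.786, 65.9124, 112.914)
Round half up → RGB(25, 66, 113)


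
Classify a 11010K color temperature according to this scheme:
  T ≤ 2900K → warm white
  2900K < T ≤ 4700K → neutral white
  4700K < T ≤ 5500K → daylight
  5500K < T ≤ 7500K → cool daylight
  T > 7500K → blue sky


Temperature: 11010K
11010K > 7500K → blue sky
Classification: blue sky


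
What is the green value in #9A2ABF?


Color: #9A2ABF
R = 9A = 154
G = 2A = 42
B = BF = 191
Green = 42


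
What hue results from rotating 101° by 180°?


New hue = (H + rotation) mod 360
New hue = (101 + 180) mod 360
= 281 mod 360
= 281°


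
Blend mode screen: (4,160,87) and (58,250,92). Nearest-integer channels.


Screen: C = 255 - (255-A)×(255-B)/255, rounded to nearest integer
R: 255 - (255-4)×(255-58)/255 = 255 - 49447/255 ≈ 255 - 193.910 = 61.090 → 61
G: 255 - (255-160)×(255-250)/255 = 255 - 475/255 ≈ 255 - 1.863 = 253.137 → 253
B: 255 - (255-87)×(255-92)/255 = 255 - 27384/255 ≈ 255 - 107.388 = 147.612 → 148
= RGB(61, 253, 148)


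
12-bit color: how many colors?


Colors = 2^bits = 2^12
= 4,096 colors


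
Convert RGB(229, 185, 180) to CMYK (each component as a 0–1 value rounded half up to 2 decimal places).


R'=229/255≈0.8980, G'=185/255≈0.7255, B'=180/255≈0.7059
K = 1 - max(R',G',B') = 1 - 229/255 = 26/255 = 0.10196… → 0.10
(1-R'-K)/(1-K) simplifies to (max-R)/max with max = 229:
C = (229-229)/229 = 0/229 = 0 → 0.00
M = (229-185)/229 = 44/229 = 0.19213… → 0.19
Y = (229-180)/229 = 49/229 = 0.21397… → 0.21
= CMYK(0.00, 0.19, 0.21, 0.10)


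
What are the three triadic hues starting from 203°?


Triadic: equally spaced at 120° intervals
H1 = 203°
H2 = (203 + 120) mod 360 = 323°
H3 = (203 + 240) mod 360 = 83°
Triadic = 203°, 323°, 83°


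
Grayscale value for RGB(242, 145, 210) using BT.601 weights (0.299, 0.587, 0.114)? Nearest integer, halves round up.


Gray = 0.299×R + 0.587×G + 0.114×B
Gray = 0.299×242 + 0.587×145 + 0.114×210
Gray = 72.358 + 85.115 + 23.940
Gray = 181.413 → round half up → 181
Gray = 181


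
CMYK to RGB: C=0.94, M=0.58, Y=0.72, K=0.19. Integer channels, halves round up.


R = 255 × (1-C) × (1-K) = 255 × 0.06 × 0.81 = 12.393 → 12
G = 255 × (1-M) × (1-K) = 255 × 0.42 × 0.81 = 86.751 → 87
B = 255 × (1-Y) × (1-K) = 255 × 0.28 × 0.81 = 57.834 → 58
= RGB(12, 87, 58)


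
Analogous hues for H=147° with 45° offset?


Base hue: 147°
Left analog: (147 - 45) mod 360 = 102°
Right analog: (147 + 45) mod 360 = 192°
Analogous hues = 102° and 192°


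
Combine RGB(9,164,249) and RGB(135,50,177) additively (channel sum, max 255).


Additive: each channel = min(255, C₁+C₂)
R: 9+135 = 144 → 144
G: 164+50 = 214 → 214
B: 249+177 = 426 → 255
= RGB(144, 214, 255)


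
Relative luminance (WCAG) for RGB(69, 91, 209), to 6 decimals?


Linearize each channel (sRGB transfer function): c = v/255; c_lin = c/12.92 if c ≤ 0.04045, else ((c+0.055)/1.055)^2.4
  R: 69/255 ≈ 0.270588 > 0.04045 → ((0.270588+0.055)/1.055)^2.4 ≈ 0.059511
  G: 91/255 ≈ 0.356863 > 0.04045 → ((0.356863+0.055)/1.055)^2.4 ≈ 0.104616
  B: 209/255 ≈ 0.819608 > 0.04045 → ((0.819608+0.055)/1.055)^2.4 ≈ 0.637597
R_lin = 0.059511, G_lin = 0.104616, B_lin = 0.637597
L = 0.2126×R + 0.7152×G + 0.0722×B
L = 0.2126×0.059511 + 0.7152×0.104616 + 0.0722×0.637597
L ≈ 0.133508


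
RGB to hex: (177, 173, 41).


R = 177 → B1 (hex)
G = 173 → AD (hex)
B = 41 → 29 (hex)
Hex = #B1AD29


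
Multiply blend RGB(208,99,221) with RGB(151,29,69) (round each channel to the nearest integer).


Multiply: C = A×B/255, rounded to nearest integer
R: 208×151/255 = 31408/255 ≈ 123.169 → 123
G: 99×29/255 = 2871/255 ≈ 11.259 → 11
B: 221×69/255 = 15249/255 ≈ 59.800 → 60
= RGB(123, 11, 60)


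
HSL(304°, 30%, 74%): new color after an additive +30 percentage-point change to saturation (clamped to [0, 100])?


Original S = 30%
Adjustment = +30 percentage points
New S = 30 + (30) = 60
Clamp to [0, 100] → 60
= HSL(304°, 60%, 74%)


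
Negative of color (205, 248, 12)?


Invert: (255-R, 255-G, 255-B)
R: 255-205 = 50
G: 255-248 = 7
B: 255-12 = 243
= RGB(50, 7, 243)


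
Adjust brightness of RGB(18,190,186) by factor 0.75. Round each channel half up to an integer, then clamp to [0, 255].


Multiply each channel by 0.75, round half up, clamp to [0, 255]
R: 18×0.75 = 13.5 → round → 14
G: 190×0.75 = 142.5 → round → 143
B: 186×0.75 = 139.5 → round → 140
= RGB(14, 143, 140)


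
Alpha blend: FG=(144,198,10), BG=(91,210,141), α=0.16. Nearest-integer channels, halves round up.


C = α×F + (1-α)×B, with 1-α = 0.84
R: 0.16×144 + 0.84×91 = 23.04 + 76.44 = 99.48 → 99
G: 0.16×198 + 0.84×210 = 31.68 + 176.40 = 208.08 → 208
B: 0.16×10 + 0.84×141 = 1.60 + 118.44 = 120.04 → 120
= RGB(99, 208, 120)


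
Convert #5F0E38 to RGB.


5F → 95 (R)
0E → 14 (G)
38 → 56 (B)
= RGB(95, 14, 56)


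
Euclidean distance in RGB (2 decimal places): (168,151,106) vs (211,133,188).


d = √[(R₁-R₂)² + (G₁-G₂)² + (B₁-B₂)²]
d = √[(168-211)² + (151-133)² + (106-188)²]
d = √[1849 + 324 + 6724]
d = √8897
d ≈ 94.32


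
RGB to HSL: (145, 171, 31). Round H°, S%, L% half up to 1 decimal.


Normalize: R'=145/255≈0.5686, G'=171/255≈0.6706, B'=31/255≈0.1216
Max=171/255, Min=31/255, Δ=Max-Min=140/255
L = (Max+Min)/2 = (171+31)/510 = 202/510 = 0.39607… → L = 39.6%
L ≤ 0.5 → S = Δ/(Max+Min) = 140/(171+31) = 140/202 = 0.69306… → S = 69.3%
(the 1/255 factors cancel in S and H, so raw channel differences can be used)
Max is G' → H = 60 × ((B-R)/Δ + 2) = 60 × ((31-145)/140 + 2)
  -114/140 + 2 = -0.8142… + 2 = 1.1857…
  H = 60 × 1.1857… = 71.142…° → H = 71.1°
= HSL(71.1°, 69.3%, 39.6%)


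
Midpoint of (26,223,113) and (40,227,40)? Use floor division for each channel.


Midpoint: each channel = ⌊(C₁+C₂)/2⌋
R: ⌊(26+40)/2⌋ = 33
G: ⌊(223+227)/2⌋ = 225
B: ⌊(113+40)/2⌋ = 76
= RGB(33, 225, 76)


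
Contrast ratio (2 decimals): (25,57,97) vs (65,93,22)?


Linearize each sRGB channel c=v/255: c/12.92 if c ≤ 0.04045 else ((c+0.055)/1.055)^2.4
L = 0.2126×R_lin + 0.7152×G_lin + 0.0722×B_lin
Color 1 (25,57,97):
  R=25: 25/255≈0.0980 > 0.04045 → ((0.0980+0.055)/1.055)^2.4 ≈ 0.00972
  G=57: 57/255≈0.2235 > 0.04045 → ((0.2235+0.055)/1.055)^2.4 ≈ 0.04092
  B=97: 97/255≈0.3804 > 0.04045 → ((0.3804+0.055)/1.055)^2.4 ≈ 0.11954
  L1 = 0.2126×0.00972 + 0.7152×0.04092 + 0.0722×0.11954 ≈ 0.03996
Color 2 (65,93,22):
  R=65: 65/255≈0.2549 > 0.04045 → ((0.2549+0.055)/1.055)^2.4 ≈ 0.05286
  G=93: 93/255≈0.3647 > 0.04045 → ((0.3647+0.055)/1.055)^2.4 ≈ 0.10946
  B=22: 22/255≈0.0863 > 0.04045 → ((0.0863+0.055)/1.055)^2.4 ≈ 0.00802
  L2 = 0.2126×0.05286 + 0.7152×0.10946 + 0.0722×0.00802 ≈ 0.09010
Lighter = 0.09010, Darker = 0.03996
Ratio = (L_lighter + 0.05) / (L_darker + 0.05)
Ratio = (0.09010 + 0.05) / (0.03996 + 0.05) = 0.14010 / 0.08996 ≈ 1.5574
Ratio ≈ 1.56:1


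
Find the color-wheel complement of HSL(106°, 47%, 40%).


Complement = opposite side of color wheel = hue + 180°
H' = (106 + 180) mod 360 = 286°
S and L unchanged.
= HSL(286°, 47%, 40%)


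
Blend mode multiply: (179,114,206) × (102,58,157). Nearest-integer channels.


Multiply: C = A×B/255, rounded to nearest integer
R: 179×102/255 = 18258/255 ≈ 71.600 → 72
G: 114×58/255 = 6612/255 ≈ 25.929 → 26
B: 206×157/255 = 32342/255 ≈ 126.831 → 127
= RGB(72, 26, 127)


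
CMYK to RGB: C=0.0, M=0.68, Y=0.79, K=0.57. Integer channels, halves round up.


R = 255 × (1-C) × (1-K) = 255 × 1.00 × 0.43 = 109.65 → 110
G = 255 × (1-M) × (1-K) = 255 × 0.32 × 0.43 = 35.088 → 35
B = 255 × (1-Y) × (1-K) = 255 × 0.21 × 0.43 = 23.0265 → 23
= RGB(110, 35, 23)


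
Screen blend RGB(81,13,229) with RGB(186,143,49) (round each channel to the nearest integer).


Screen: C = 255 - (255-A)×(255-B)/255, rounded to nearest integer
R: 255 - (255-81)×(255-186)/255 = 255 - 12006/255 ≈ 255 - 47.082 = 207.918 → 208
G: 255 - (255-13)×(255-143)/255 = 255 - 27104/255 ≈ 255 - 106.290 = 148.710 → 149
B: 255 - (255-229)×(255-49)/255 = 255 - 5356/255 ≈ 255 - 21.004 = 233.996 → 234
= RGB(208, 149, 234)


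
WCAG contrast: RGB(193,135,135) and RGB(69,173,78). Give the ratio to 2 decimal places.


Linearize each sRGB channel c=v/255: c/12.92 if c ≤ 0.04045 else ((c+0.055)/1.055)^2.4
L = 0.2126×R_lin + 0.7152×G_lin + 0.0722×B_lin
Color 1 (193,135,135):
  R=193: 193/255≈0.7569 > 0.04045 → ((0.7569+0.055)/1.055)^2.4 ≈ 0.53328
  G=135: 135/255≈0.5294 > 0.04045 → ((0.5294+0.055)/1.055)^2.4 ≈ 0.24228
  B=135: 135/255≈0.5294 > 0.04045 → ((0.5294+0.055)/1.055)^2.4 ≈ 0.24228
  L1 = 0.2126×0.53328 + 0.7152×0.24228 + 0.0722×0.24228 ≈ 0.30415
Color 2 (69,173,78):
  R=69: 69/255≈0.2706 > 0.04045 → ((0.2706+0.055)/1.055)^2.4 ≈ 0.05951
  G=173: 173/255≈0.6784 > 0.04045 → ((0.6784+0.055)/1.055)^2.4 ≈ 0.41789
  B=78: 78/255≈0.3059 > 0.04045 → ((0.3059+0.055)/1.055)^2.4 ≈ 0.07619
  L2 = 0.2126×0.05951 + 0.7152×0.41789 + 0.0722×0.07619 ≈ 0.31702
Lighter = 0.31702, Darker = 0.30415
Ratio = (L_lighter + 0.05) / (L_darker + 0.05)
Ratio = (0.31702 + 0.05) / (0.30415 + 0.05) = 0.36702 / 0.35415 ≈ 1.0364
Ratio ≈ 1.04:1


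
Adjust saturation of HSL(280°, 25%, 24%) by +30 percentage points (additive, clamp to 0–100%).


Original S = 25%
Adjustment = +30 percentage points
New S = 25 + (30) = 55
Clamp to [0, 100] → 55
= HSL(280°, 55%, 24%)


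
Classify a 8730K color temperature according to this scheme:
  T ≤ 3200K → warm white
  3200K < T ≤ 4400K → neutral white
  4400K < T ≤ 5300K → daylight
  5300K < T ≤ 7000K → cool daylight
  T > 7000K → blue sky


Temperature: 8730K
8730K > 7000K → blue sky
Classification: blue sky


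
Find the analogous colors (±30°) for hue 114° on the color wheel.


Base hue: 114°
Left analog: (114 - 30) mod 360 = 84°
Right analog: (114 + 30) mod 360 = 144°
Analogous hues = 84° and 144°


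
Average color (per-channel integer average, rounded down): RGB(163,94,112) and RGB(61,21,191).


Midpoint: each channel = ⌊(C₁+C₂)/2⌋
R: ⌊(163+61)/2⌋ = 112
G: ⌊(94+21)/2⌋ = 57
B: ⌊(112+191)/2⌋ = 151
= RGB(112, 57, 151)


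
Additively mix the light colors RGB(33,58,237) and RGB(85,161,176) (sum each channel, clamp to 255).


Additive: each channel = min(255, C₁+C₂)
R: 33+85 = 118 → 118
G: 58+161 = 219 → 219
B: 237+176 = 413 → 255
= RGB(118, 219, 255)


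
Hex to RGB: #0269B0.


02 → 2 (R)
69 → 105 (G)
B0 → 176 (B)
= RGB(2, 105, 176)


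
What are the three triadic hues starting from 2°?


Triadic: equally spaced at 120° intervals
H1 = 2°
H2 = (2 + 120) mod 360 = 122°
H3 = (2 + 240) mod 360 = 242°
Triadic = 2°, 122°, 242°


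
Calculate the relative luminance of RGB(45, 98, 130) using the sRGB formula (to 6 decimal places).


Linearize each channel (sRGB transfer function): c = v/255; c_lin = c/12.92 if c ≤ 0.04045, else ((c+0.055)/1.055)^2.4
  R: 45/255 ≈ 0.176471 > 0.04045 → ((0.176471+0.055)/1.055)^2.4 ≈ 0.026241
  G: 98/255 ≈ 0.384314 > 0.04045 → ((0.384314+0.055)/1.055)^2.4 ≈ 0.122139
  B: 130/255 ≈ 0.509804 > 0.04045 → ((0.509804+0.055)/1.055)^2.4 ≈ 0.223228
R_lin = 0.026241, G_lin = 0.122139, B_lin = 0.223228
L = 0.2126×R + 0.7152×G + 0.0722×B
L = 0.2126×0.026241 + 0.7152×0.122139 + 0.0722×0.223228
L ≈ 0.109050


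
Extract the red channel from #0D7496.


Color: #0D7496
R = 0D = 13
G = 74 = 116
B = 96 = 150
Red = 13


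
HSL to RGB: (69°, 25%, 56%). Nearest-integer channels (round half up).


H=69°, S=0.25, L=0.56
C = (1-|2L-1|)×S = (1-|0.12|)×0.25 = 0.22
H' = H/60 = 69/60 ≈ 1.1500; X = C×(1-|H' mod 2 - 1|) = 0.187
m = L - C/2 = 0.56 - 0.11 = 0.45
Sector ⌊H'⌋ = 1 → (R',G',B') = (0.187, 0.22, 0.0)
RGB = ((R'+m)×255, (G'+m)×255, (B'+m)×255) = (162.435, 170.85, 114.75)
Round half up → RGB(162, 171, 115)


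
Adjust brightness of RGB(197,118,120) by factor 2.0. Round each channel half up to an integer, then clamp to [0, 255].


Multiply each channel by 2.0, round half up, clamp to [0, 255]
R: 197×2.0 = 394 → clamp → 255
G: 118×2.0 = 236
B: 120×2.0 = 240
= RGB(255, 236, 240)


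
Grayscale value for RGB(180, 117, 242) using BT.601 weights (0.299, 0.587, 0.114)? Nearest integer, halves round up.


Gray = 0.299×R + 0.587×G + 0.114×B
Gray = 0.299×180 + 0.587×117 + 0.114×242
Gray = 53.820 + 68.679 + 27.588
Gray = 150.087 → round half up → 150
Gray = 150


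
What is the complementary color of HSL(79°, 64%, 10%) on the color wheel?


Complement = opposite side of color wheel = hue + 180°
H' = (79 + 180) mod 360 = 259°
S and L unchanged.
= HSL(259°, 64%, 10%)


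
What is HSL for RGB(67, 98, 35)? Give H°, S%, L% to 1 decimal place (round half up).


Normalize: R'=67/255≈0.2627, G'=98/255≈0.3843, B'=35/255≈0.1373
Max=98/255, Min=35/255, Δ=Max-Min=63/255
L = (Max+Min)/2 = (98+35)/510 = 133/510 = 0.26078… → L = 26.1%
L ≤ 0.5 → S = Δ/(Max+Min) = 63/(98+35) = 63/133 = 0.47368… → S = 47.4%
(the 1/255 factors cancel in S and H, so raw channel differences can be used)
Max is G' → H = 60 × ((B-R)/Δ + 2) = 60 × ((35-67)/63 + 2)
  -32/63 + 2 = -0.5079… + 2 = 1.4920…
  H = 60 × 1.4920… = 89.523…° → H = 89.5°
= HSL(89.5°, 47.4%, 26.1%)


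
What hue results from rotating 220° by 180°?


New hue = (H + rotation) mod 360
New hue = (220 + 180) mod 360
= 400 mod 360
= 40°


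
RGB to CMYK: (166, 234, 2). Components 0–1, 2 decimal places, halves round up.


R'=166/255≈0.6510, G'=234/255≈0.9176, B'=2/255≈0.0078
K = 1 - max(R',G',B') = 1 - 234/255 = 21/255 = 0.08235… → 0.08
(1-R'-K)/(1-K) simplifies to (max-R)/max with max = 234:
C = (234-166)/234 = 68/234 = 0.29059… → 0.29
M = (234-234)/234 = 0/234 = 0 → 0.00
Y = (234-2)/234 = 232/234 = 0.99145… → 0.99
= CMYK(0.29, 0.00, 0.99, 0.08)


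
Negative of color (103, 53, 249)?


Invert: (255-R, 255-G, 255-B)
R: 255-103 = 152
G: 255-53 = 202
B: 255-249 = 6
= RGB(152, 202, 6)


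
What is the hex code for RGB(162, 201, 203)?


R = 162 → A2 (hex)
G = 201 → C9 (hex)
B = 203 → CB (hex)
Hex = #A2C9CB


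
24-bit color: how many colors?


Colors = 2^bits = 2^24
= 16,777,216 colors


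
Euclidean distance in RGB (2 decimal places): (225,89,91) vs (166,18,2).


d = √[(R₁-R₂)² + (G₁-G₂)² + (B₁-B₂)²]
d = √[(225-166)² + (89-18)² + (91-2)²]
d = √[3481 + 5041 + 7921]
d = √16443
d ≈ 128.23


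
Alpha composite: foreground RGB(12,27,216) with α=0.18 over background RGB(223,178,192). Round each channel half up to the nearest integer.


C = α×F + (1-α)×B, with 1-α = 0.82
R: 0.18×12 + 0.82×223 = 2.16 + 182.86 = 185.02 → 185
G: 0.18×27 + 0.82×178 = 4.86 + 145.96 = 150.82 → 151
B: 0.18×216 + 0.82×192 = 38.88 + 157.44 = 196.32 → 196
= RGB(185, 151, 196)


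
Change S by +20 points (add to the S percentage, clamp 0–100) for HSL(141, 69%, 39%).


Original S = 69%
Adjustment = +20 percentage points
New S = 69 + (20) = 89
Clamp to [0, 100] → 89
= HSL(141°, 89%, 39%)


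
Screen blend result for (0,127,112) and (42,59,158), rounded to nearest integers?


Screen: C = 255 - (255-A)×(255-B)/255, rounded to nearest integer
R: 255 - (255-0)×(255-42)/255 = 255 - 54315/255 ≈ 255 - 213.000 = 42.000 → 42
G: 255 - (255-127)×(255-59)/255 = 255 - 25088/255 ≈ 255 - 98.384 = 156.616 → 157
B: 255 - (255-112)×(255-158)/255 = 255 - 13871/255 ≈ 255 - 54.396 = 200.604 → 201
= RGB(42, 157, 201)


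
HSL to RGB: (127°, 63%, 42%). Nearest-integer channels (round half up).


H=127°, S=0.63, L=0.42
C = (1-|2L-1|)×S = (1-|-0.16|)×0.63 = 0.5292
H' = H/60 = 127/60 ≈ 2.1167; X = C×(1-|H' mod 2 - 1|) = 0.06174
m = L - C/2 = 0.42 - 0.2646 = 0.1554
Sector ⌊H'⌋ = 2 → (R',G',B') = (0.0, 0.5292, 0.06174)
RGB = ((R'+m)×255, (G'+m)×255, (B'+m)×255) = (39.627, 174.573, 55.3707)
Round half up → RGB(40, 175, 55)


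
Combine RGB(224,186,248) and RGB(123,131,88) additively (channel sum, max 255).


Additive: each channel = min(255, C₁+C₂)
R: 224+123 = 347 → 255
G: 186+131 = 317 → 255
B: 248+88 = 336 → 255
= RGB(255, 255, 255)


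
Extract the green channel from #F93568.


Color: #F93568
R = F9 = 249
G = 35 = 53
B = 68 = 104
Green = 53


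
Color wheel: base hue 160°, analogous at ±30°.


Base hue: 160°
Left analog: (160 - 30) mod 360 = 130°
Right analog: (160 + 30) mod 360 = 190°
Analogous hues = 130° and 190°


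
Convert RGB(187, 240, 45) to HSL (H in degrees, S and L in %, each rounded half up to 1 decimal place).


Normalize: R'=187/255≈0.7333, G'=240/255≈0.9412, B'=45/255≈0.1765
Max=240/255, Min=45/255, Δ=Max-Min=195/255
L = (Max+Min)/2 = (240+45)/510 = 285/510 = 0.55882… → L = 55.9%
L > 0.5 → S = Δ/(2-Max-Min) = 195/(510-240-45) = 195/225 = 0.86666… → S = 86.7%
(the 1/255 factors cancel in S and H, so raw channel differences can be used)
Max is G' → H = 60 × ((B-R)/Δ + 2) = 60 × ((45-187)/195 + 2)
  -142/195 + 2 = -0.7282… + 2 = 1.2717…
  H = 60 × 1.2717… = 76.307…° → H = 76.3°
= HSL(76.3°, 86.7%, 55.9%)


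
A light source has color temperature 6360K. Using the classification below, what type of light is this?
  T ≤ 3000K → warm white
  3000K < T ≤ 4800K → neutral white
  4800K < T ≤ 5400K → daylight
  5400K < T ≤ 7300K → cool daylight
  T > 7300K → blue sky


Temperature: 6360K
5400K < 6360K ≤ 7300K → cool daylight
Classification: cool daylight


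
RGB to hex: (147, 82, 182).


R = 147 → 93 (hex)
G = 82 → 52 (hex)
B = 182 → B6 (hex)
Hex = #9352B6


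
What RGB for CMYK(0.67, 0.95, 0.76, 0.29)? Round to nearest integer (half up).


R = 255 × (1-C) × (1-K) = 255 × 0.33 × 0.71 = 59.7465 → 60
G = 255 × (1-M) × (1-K) = 255 × 0.05 × 0.71 = 9.0525 → 9
B = 255 × (1-Y) × (1-K) = 255 × 0.24 × 0.71 = 43.452 → 43
= RGB(60, 9, 43)


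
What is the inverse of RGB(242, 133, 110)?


Invert: (255-R, 255-G, 255-B)
R: 255-242 = 13
G: 255-133 = 122
B: 255-110 = 145
= RGB(13, 122, 145)


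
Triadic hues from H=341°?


Triadic: equally spaced at 120° intervals
H1 = 341°
H2 = (341 + 120) mod 360 = 101°
H3 = (341 + 240) mod 360 = 221°
Triadic = 341°, 101°, 221°


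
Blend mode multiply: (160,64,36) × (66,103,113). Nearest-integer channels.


Multiply: C = A×B/255, rounded to nearest integer
R: 160×66/255 = 10560/255 ≈ 41.412 → 41
G: 64×103/255 = 6592/255 ≈ 25.851 → 26
B: 36×113/255 = 4068/255 ≈ 15.953 → 16
= RGB(41, 26, 16)


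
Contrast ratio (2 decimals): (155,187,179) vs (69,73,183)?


Linearize each sRGB channel c=v/255: c/12.92 if c ≤ 0.04045 else ((c+0.055)/1.055)^2.4
L = 0.2126×R_lin + 0.7152×G_lin + 0.0722×B_lin
Color 1 (155,187,179):
  R=155: 155/255≈0.6078 > 0.04045 → ((0.6078+0.055)/1.055)^2.4 ≈ 0.32778
  G=187: 187/255≈0.7333 > 0.04045 → ((0.7333+0.055)/1.055)^2.4 ≈ 0.49693
  B=179: 179/255≈0.7020 > 0.04045 → ((0.7020+0.055)/1.055)^2.4 ≈ 0.45079
  L1 = 0.2126×0.32778 + 0.7152×0.49693 + 0.0722×0.45079 ≈ 0.45764
Color 2 (69,73,183):
  R=69: 69/255≈0.2706 > 0.04045 → ((0.2706+0.055)/1.055)^2.4 ≈ 0.05951
  G=73: 73/255≈0.2863 > 0.04045 → ((0.2863+0.055)/1.055)^2.4 ≈ 0.06663
  B=183: 183/255≈0.7176 > 0.04045 → ((0.7176+0.055)/1.055)^2.4 ≈ 0.47353
  L2 = 0.2126×0.05951 + 0.7152×0.06663 + 0.0722×0.47353 ≈ 0.09449
Lighter = 0.45764, Darker = 0.09449
Ratio = (L_lighter + 0.05) / (L_darker + 0.05)
Ratio = (0.45764 + 0.05) / (0.09449 + 0.05) = 0.50764 / 0.14449 ≈ 3.5133
Ratio ≈ 3.51:1


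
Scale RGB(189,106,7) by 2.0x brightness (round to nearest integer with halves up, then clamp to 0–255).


Multiply each channel by 2.0, round half up, clamp to [0, 255]
R: 189×2.0 = 378 → clamp → 255
G: 106×2.0 = 212
B: 7×2.0 = 14
= RGB(255, 212, 14)


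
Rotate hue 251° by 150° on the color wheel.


New hue = (H + rotation) mod 360
New hue = (251 + 150) mod 360
= 401 mod 360
= 41°


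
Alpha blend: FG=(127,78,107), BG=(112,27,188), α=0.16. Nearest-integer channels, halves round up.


C = α×F + (1-α)×B, with 1-α = 0.84
R: 0.16×127 + 0.84×112 = 20.32 + 94.08 = 114.40 → 114
G: 0.16×78 + 0.84×27 = 12.48 + 22.68 = 35.16 → 35
B: 0.16×107 + 0.84×188 = 17.12 + 157.92 = 175.04 → 175
= RGB(114, 35, 175)


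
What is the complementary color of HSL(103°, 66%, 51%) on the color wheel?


Complement = opposite side of color wheel = hue + 180°
H' = (103 + 180) mod 360 = 283°
S and L unchanged.
= HSL(283°, 66%, 51%)


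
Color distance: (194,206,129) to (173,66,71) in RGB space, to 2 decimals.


d = √[(R₁-R₂)² + (G₁-G₂)² + (B₁-B₂)²]
d = √[(194-173)² + (206-66)² + (129-71)²]
d = √[441 + 19600 + 3364]
d = √23405
d ≈ 152.99


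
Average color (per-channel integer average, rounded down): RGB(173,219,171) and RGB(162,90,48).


Midpoint: each channel = ⌊(C₁+C₂)/2⌋
R: ⌊(173+162)/2⌋ = 167
G: ⌊(219+90)/2⌋ = 154
B: ⌊(171+48)/2⌋ = 109
= RGB(167, 154, 109)


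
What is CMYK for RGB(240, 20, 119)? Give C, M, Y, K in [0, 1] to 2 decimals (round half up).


R'=240/255≈0.9412, G'=20/255≈0.0784, B'=119/255≈0.4667
K = 1 - max(R',G',B') = 1 - 240/255 = 15/255 = 0.05882… → 0.06
(1-R'-K)/(1-K) simplifies to (max-R)/max with max = 240:
C = (240-240)/240 = 0/240 = 0 → 0.00
M = (240-20)/240 = 220/240 = 0.91666… → 0.92
Y = (240-119)/240 = 121/240 = 0.50416… → 0.50
= CMYK(0.00, 0.92, 0.50, 0.06)


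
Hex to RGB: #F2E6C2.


F2 → 242 (R)
E6 → 230 (G)
C2 → 194 (B)
= RGB(242, 230, 194)


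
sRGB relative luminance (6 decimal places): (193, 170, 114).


Linearize each channel (sRGB transfer function): c = v/255; c_lin = c/12.92 if c ≤ 0.04045, else ((c+0.055)/1.055)^2.4
  R: 193/255 ≈ 0.756863 > 0.04045 → ((0.756863+0.055)/1.055)^2.4 ≈ 0.533276
  G: 170/255 ≈ 0.666667 > 0.04045 → ((0.666667+0.055)/1.055)^2.4 ≈ 0.401978
  B: 114/255 ≈ 0.447059 > 0.04045 → ((0.447059+0.055)/1.055)^2.4 ≈ 0.168269
R_lin = 0.533276, G_lin = 0.401978, B_lin = 0.168269
L = 0.2126×R + 0.7152×G + 0.0722×B
L = 0.2126×0.533276 + 0.7152×0.401978 + 0.0722×0.168269
L ≈ 0.413018


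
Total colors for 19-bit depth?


Colors = 2^bits = 2^19
= 524,288 colors


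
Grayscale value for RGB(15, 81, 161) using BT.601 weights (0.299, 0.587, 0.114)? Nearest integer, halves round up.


Gray = 0.299×R + 0.587×G + 0.114×B
Gray = 0.299×15 + 0.587×81 + 0.114×161
Gray = 4.485 + 47.547 + 18.354
Gray = 70.386 → round half up → 70
Gray = 70


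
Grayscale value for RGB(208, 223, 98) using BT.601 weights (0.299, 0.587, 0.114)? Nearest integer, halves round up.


Gray = 0.299×R + 0.587×G + 0.114×B
Gray = 0.299×208 + 0.587×223 + 0.114×98
Gray = 62.192 + 130.901 + 11.172
Gray = 204.265 → round half up → 204
Gray = 204


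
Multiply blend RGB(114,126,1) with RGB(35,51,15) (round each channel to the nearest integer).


Multiply: C = A×B/255, rounded to nearest integer
R: 114×35/255 = 3990/255 ≈ 15.647 → 16
G: 126×51/255 = 6426/255 ≈ 25.200 → 25
B: 1×15/255 = 15/255 ≈ 0.059 → 0
= RGB(16, 25, 0)


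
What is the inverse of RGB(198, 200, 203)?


Invert: (255-R, 255-G, 255-B)
R: 255-198 = 57
G: 255-200 = 55
B: 255-203 = 52
= RGB(57, 55, 52)


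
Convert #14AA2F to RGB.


14 → 20 (R)
AA → 170 (G)
2F → 47 (B)
= RGB(20, 170, 47)


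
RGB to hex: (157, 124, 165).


R = 157 → 9D (hex)
G = 124 → 7C (hex)
B = 165 → A5 (hex)
Hex = #9D7CA5


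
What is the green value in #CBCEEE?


Color: #CBCEEE
R = CB = 203
G = CE = 206
B = EE = 238
Green = 206


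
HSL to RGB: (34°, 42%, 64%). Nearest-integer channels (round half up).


H=34°, S=0.42, L=0.64
C = (1-|2L-1|)×S = (1-|0.28|)×0.42 = 0.3024
H' = H/60 = 34/60 ≈ 0.5667; X = C×(1-|H' mod 2 - 1|) = 0.17136
m = L - C/2 = 0.64 - 0.1512 = 0.4888
Sector ⌊H'⌋ = 0 → (R',G',B') = (0.3024, 0.17136, 0.0)
RGB = ((R'+m)×255, (G'+m)×255, (B'+m)×255) = (201.756, 168.3408, 124.644)
Round half up → RGB(202, 168, 125)


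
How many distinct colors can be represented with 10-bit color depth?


Colors = 2^bits = 2^10
= 1,024 colors


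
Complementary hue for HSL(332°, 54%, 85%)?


Complement = opposite side of color wheel = hue + 180°
H' = (332 + 180) mod 360 = 152°
S and L unchanged.
= HSL(152°, 54%, 85%)


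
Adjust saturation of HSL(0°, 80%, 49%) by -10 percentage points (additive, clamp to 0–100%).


Original S = 80%
Adjustment = -10 percentage points
New S = 80 + (-10) = 70
Clamp to [0, 100] → 70
= HSL(0°, 70%, 49%)


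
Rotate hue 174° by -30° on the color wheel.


New hue = (H + rotation) mod 360
New hue = (174 -30) mod 360
= 144 mod 360
= 144°


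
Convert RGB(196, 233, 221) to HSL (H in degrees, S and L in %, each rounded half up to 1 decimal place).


Normalize: R'=196/255≈0.7686, G'=233/255≈0.9137, B'=221/255≈0.8667
Max=233/255, Min=196/255, Δ=Max-Min=37/255
L = (Max+Min)/2 = (233+196)/510 = 429/510 = 0.84117… → L = 84.1%
L > 0.5 → S = Δ/(2-Max-Min) = 37/(510-233-196) = 37/81 = 0.45679… → S = 45.7%
(the 1/255 factors cancel in S and H, so raw channel differences can be used)
Max is G' → H = 60 × ((B-R)/Δ + 2) = 60 × ((221-196)/37 + 2)
  25/37 + 2 = 0.6756… + 2 = 2.6756…
  H = 60 × 2.6756… = 160.540…° → H = 160.5°
= HSL(160.5°, 45.7%, 84.1%)


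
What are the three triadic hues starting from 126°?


Triadic: equally spaced at 120° intervals
H1 = 126°
H2 = (126 + 120) mod 360 = 246°
H3 = (126 + 240) mod 360 = 6°
Triadic = 126°, 246°, 6°


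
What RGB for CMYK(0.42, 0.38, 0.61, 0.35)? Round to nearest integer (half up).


R = 255 × (1-C) × (1-K) = 255 × 0.58 × 0.65 = 96.135 → 96
G = 255 × (1-M) × (1-K) = 255 × 0.62 × 0.65 = 102.765 → 103
B = 255 × (1-Y) × (1-K) = 255 × 0.39 × 0.65 = 64.6425 → 65
= RGB(96, 103, 65)


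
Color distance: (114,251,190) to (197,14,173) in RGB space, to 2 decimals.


d = √[(R₁-R₂)² + (G₁-G₂)² + (B₁-B₂)²]
d = √[(114-197)² + (251-14)² + (190-173)²]
d = √[6889 + 56169 + 289]
d = √63347
d ≈ 251.69


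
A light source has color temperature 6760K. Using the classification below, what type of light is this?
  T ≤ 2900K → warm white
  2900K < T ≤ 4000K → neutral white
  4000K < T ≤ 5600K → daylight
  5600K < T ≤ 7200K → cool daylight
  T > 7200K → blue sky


Temperature: 6760K
5600K < 6760K ≤ 7200K → cool daylight
Classification: cool daylight


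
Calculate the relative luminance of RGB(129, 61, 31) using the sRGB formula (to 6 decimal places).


Linearize each channel (sRGB transfer function): c = v/255; c_lin = c/12.92 if c ≤ 0.04045, else ((c+0.055)/1.055)^2.4
  R: 129/255 ≈ 0.505882 > 0.04045 → ((0.505882+0.055)/1.055)^2.4 ≈ 0.219526
  G: 61/255 ≈ 0.239216 > 0.04045 → ((0.239216+0.055)/1.055)^2.4 ≈ 0.046665
  B: 31/255 ≈ 0.121569 > 0.04045 → ((0.121569+0.055)/1.055)^2.4 ≈ 0.013702
R_lin = 0.219526, G_lin = 0.046665, B_lin = 0.013702
L = 0.2126×R + 0.7152×G + 0.0722×B
L = 0.2126×0.219526 + 0.7152×0.046665 + 0.0722×0.013702
L ≈ 0.081035


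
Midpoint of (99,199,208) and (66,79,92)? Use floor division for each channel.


Midpoint: each channel = ⌊(C₁+C₂)/2⌋
R: ⌊(99+66)/2⌋ = 82
G: ⌊(199+79)/2⌋ = 139
B: ⌊(208+92)/2⌋ = 150
= RGB(82, 139, 150)


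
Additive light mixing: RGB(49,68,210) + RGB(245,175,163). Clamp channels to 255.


Additive: each channel = min(255, C₁+C₂)
R: 49+245 = 294 → 255
G: 68+175 = 243 → 243
B: 210+163 = 373 → 255
= RGB(255, 243, 255)


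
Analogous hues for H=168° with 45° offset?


Base hue: 168°
Left analog: (168 - 45) mod 360 = 123°
Right analog: (168 + 45) mod 360 = 213°
Analogous hues = 123° and 213°


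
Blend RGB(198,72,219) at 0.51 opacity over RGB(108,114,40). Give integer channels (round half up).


C = α×F + (1-α)×B, with 1-α = 0.49
R: 0.51×198 + 0.49×108 = 100.98 + 52.92 = 153.90 → 154
G: 0.51×72 + 0.49×114 = 36.72 + 55.86 = 92.58 → 93
B: 0.51×219 + 0.49×40 = 111.69 + 19.60 = 131.29 → 131
= RGB(154, 93, 131)
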